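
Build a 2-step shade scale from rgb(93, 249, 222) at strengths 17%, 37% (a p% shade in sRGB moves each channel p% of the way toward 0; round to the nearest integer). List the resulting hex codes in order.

17%: (93 − 15.81 = 77.19→77, 249 − 42.33 = 206.67→207, 222 − 37.74 = 184.26→184) → #4dcfb8
37%: (93 − 34.41 = 58.59→59, 249 − 92.13 = 156.87→157, 222 − 82.14 = 139.86→140) → #3b9d8c

#4dcfb8, #3b9d8c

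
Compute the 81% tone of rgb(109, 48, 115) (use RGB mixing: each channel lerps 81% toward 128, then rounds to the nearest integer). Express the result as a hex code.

#7C717E

Per channel, c → c + 0.81(128 − c):
  R: 109 + 0.81×(128−109) = 109 + 15.39 = 124.39 → 124
  G: 48 + 64.8 = 112.8 → 113
  B: 115 + 10.53 = 125.53 → 126
rgb(124, 113, 126) = #7C717E.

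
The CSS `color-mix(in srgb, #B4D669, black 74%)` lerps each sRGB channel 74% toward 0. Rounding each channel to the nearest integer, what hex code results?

#B4D669 is rgb(180, 214, 105).
Per channel, c → c + 0.74(0 − c):
  R: 180 − 133.2 = 46.8 → 47
  G: 214 + 0.74×(0−214) = 214 − 158.36 = 55.64 → 56
  B: 105 + 0.74×(0−105) = 105 − 77.7 = 27.3 → 27
rgb(47, 56, 27) = #2F381B.

#2F381B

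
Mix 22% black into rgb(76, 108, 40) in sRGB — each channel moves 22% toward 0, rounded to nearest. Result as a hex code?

Per channel, c → c + 0.22(0 − c):
  R: 76 + 0.22×(0−76) = 76 − 16.72 = 59.28 → 59
  G: 108 + 0.22×(0−108) = 108 − 23.76 = 84.24 → 84
  B: 40 + 0.22×(0−40) = 40 − 8.8 = 31.2 → 31
rgb(59, 84, 31) = #3b541f.

#3b541f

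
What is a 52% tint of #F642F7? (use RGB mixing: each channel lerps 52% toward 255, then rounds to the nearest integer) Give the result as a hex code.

#FBA4FB

#F642F7 is rgb(246, 66, 247).
Per channel, c → c + 0.52(255 − c):
  R: 246 + 4.68 = 250.68 → 251
  G: 66 + 0.52×(255−66) = 66 + 98.28 = 164.28 → 164
  B: 247 + 0.52×(255−247) = 247 + 4.16 = 251.16 → 251
rgb(251, 164, 251) = #FBA4FB.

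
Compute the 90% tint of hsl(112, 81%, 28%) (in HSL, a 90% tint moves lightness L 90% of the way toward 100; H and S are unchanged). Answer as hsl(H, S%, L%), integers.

hsl(112, 81%, 93%)

L moves 90% from 28 toward 100: 28 + 64.8 = 92.8 → 93.
H and S are unchanged.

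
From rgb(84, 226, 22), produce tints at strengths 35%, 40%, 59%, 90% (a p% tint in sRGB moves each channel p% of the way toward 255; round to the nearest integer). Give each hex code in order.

35%: (84 + 59.85 = 143.85→144, 226 + 10.15 = 236.15→236, 22 + 81.55 = 103.55→104) → #90ec68
40%: (84 + 68.4 = 152.4→152, 226 + 11.6 = 237.6→238, 22 + 93.2 = 115.2→115) → #98ee73
59%: (84 + 100.89 = 184.89→185, 226 + 17.11 = 243.11→243, 22 + 137.47 = 159.47→159) → #b9f39f
90%: (84 + 153.9 = 237.9→238, 226 + 26.1 = 252.1→252, 22 + 209.7 = 231.7→232) → #eefce8

#90ec68, #98ee73, #b9f39f, #eefce8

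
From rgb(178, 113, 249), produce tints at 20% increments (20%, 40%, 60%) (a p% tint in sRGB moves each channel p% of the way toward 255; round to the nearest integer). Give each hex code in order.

#c18dfa, #d1aafb, #e0c6fd

20%: (178 + 15.4 = 193.4→193, 113 + 28.4 = 141.4→141, 249 + 1.2 = 250.2→250) → #c18dfa
40%: (178 + 30.8 = 208.8→209, 113 + 56.8 = 169.8→170, 249 + 2.4 = 251.4→251) → #d1aafb
60%: (178 + 46.2 = 224.2→224, 113 + 85.2 = 198.2→198, 249 + 3.6 = 252.6→253) → #e0c6fd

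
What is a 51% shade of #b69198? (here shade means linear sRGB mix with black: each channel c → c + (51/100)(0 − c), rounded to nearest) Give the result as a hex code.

#b69198 is rgb(182, 145, 152).
Per channel, c → c + 0.51(0 − c):
  R: 182 + 0.51×(0−182) = 182 − 92.82 = 89.18 → 89
  G: 145 − 73.95 = 71.05 → 71
  B: 152 + 0.51×(0−152) = 152 − 77.52 = 74.48 → 74
rgb(89, 71, 74) = #59474a.

#59474a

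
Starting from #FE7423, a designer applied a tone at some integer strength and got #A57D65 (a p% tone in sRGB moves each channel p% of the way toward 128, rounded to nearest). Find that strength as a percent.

#FE7423 is rgb(254, 116, 35); #A57D65 is rgb(165, 125, 101).
On the R channel (widest range): 165 ≈ 254 + (p/100)(128 − 254), so p ≈ 100×(165 − 254)/(128 − 254) = -8900/-126 = 70.63.
p = 71 reproduces all three channels after rounding.

71%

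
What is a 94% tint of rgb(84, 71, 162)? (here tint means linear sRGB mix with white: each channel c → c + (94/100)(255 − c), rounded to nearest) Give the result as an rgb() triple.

A 94% tint moves each channel 94% toward 255:
  R: 84 + 0.94×(255−84) = 84 + 160.74 = 244.74 → 245
  G: 71 + 0.94×(255−71) = 71 + 172.96 = 243.96 → 244
  B: 162 + 87.42 = 249.42 → 249

rgb(245, 244, 249)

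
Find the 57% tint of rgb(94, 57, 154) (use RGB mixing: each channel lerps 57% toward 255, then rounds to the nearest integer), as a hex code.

#baaad4

Lerp each channel 57% toward 255:
  R: 94 + 0.57×(255−94) = 94 + 91.77 = 185.77 → 186
  G: 57 + 0.57×(255−57) = 57 + 112.86 = 169.86 → 170
  B: 154 + 57.57 = 211.57 → 212
rgb(186, 170, 212) = #baaad4.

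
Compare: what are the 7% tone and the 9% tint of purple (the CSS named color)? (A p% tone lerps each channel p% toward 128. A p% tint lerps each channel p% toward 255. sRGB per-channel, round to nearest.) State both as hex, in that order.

CSS purple is rgb(128, 0, 128).
7% tone:
  R: 128 + 0.07×(128−128) = 128 + 0 = 128 → 128
  G: 0 + 0.07×(128−0) = 0 + 8.96 = 8.96 → 9
  B: 128 + 0.07×(128−128) = 128 + 0 = 128 → 128
  → #800980
9% tint:
  R: 128 + 0.09×(255−128) = 128 + 11.43 = 139.43 → 139
  G: 0 + 22.95 = 22.95 → 23
  B: 128 + 0.09×(255−128) = 128 + 11.43 = 139.43 → 139
  → #8B178B

#800980, #8B178B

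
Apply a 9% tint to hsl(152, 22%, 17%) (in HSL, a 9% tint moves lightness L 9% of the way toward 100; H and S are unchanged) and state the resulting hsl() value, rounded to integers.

L moves 9% from 17 toward 100: 17 + 7.47 = 24.47 → 24.
H and S are unchanged.

hsl(152, 22%, 24%)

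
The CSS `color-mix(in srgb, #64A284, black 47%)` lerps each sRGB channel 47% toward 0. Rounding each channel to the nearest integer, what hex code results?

#64A284 is rgb(100, 162, 132).
Per channel, c → c + 0.47(0 − c):
  R: 100 − 47 = 53 → 53
  G: 162 − 76.14 = 85.86 → 86
  B: 132 + 0.47×(0−132) = 132 − 62.04 = 69.96 → 70
rgb(53, 86, 70) = #355646.

#355646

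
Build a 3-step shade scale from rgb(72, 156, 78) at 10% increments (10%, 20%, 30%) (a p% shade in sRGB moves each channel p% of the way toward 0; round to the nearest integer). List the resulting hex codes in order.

10%: (72 − 7.2 = 64.8→65, 156 − 15.6 = 140.4→140, 78 − 7.8 = 70.2→70) → #418C46
20%: (72 − 14.4 = 57.6→58, 156 − 31.2 = 124.8→125, 78 − 15.6 = 62.4→62) → #3A7D3E
30%: (72 − 21.6 = 50.4→50, 156 − 46.8 = 109.2→109, 78 − 23.4 = 54.6→55) → #326D37

#418C46, #3A7D3E, #326D37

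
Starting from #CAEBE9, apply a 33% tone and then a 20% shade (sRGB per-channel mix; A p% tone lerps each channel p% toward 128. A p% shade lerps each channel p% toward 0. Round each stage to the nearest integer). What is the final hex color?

#8EA09E

#CAEBE9 is rgb(202, 235, 233).
A 33% tone moves each channel 33% toward 128:
  R: 202 + 0.33×(128−202) = 202 − 24.42 = 177.58 → 178
  G: 235 + 0.33×(128−235) = 235 − 35.31 = 199.69 → 200
  B: 233 + 0.33×(128−233) = 233 − 34.65 = 198.35 → 198
After the tone: rgb(178, 200, 198) = #B2C8C6.
Lerp each channel 20% toward 0:
  R: 178 + 0.2×(0−178) = 178 − 35.6 = 142.4 → 142
  G: 200 + 0.2×(0−200) = 200 − 40 = 160 → 160
  B: 198 + 0.2×(0−198) = 198 − 39.6 = 158.4 → 158
rgb(142, 160, 158) = #8EA09E.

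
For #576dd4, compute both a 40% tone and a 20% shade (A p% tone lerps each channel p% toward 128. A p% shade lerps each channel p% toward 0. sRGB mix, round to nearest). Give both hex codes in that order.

#576dd4 is rgb(87, 109, 212).
40% tone:
  R: 87 + 0.4×(128−87) = 87 + 16.4 = 103.4 → 103
  G: 109 + 7.6 = 116.6 → 117
  B: 212 + 0.4×(128−212) = 212 − 33.6 = 178.4 → 178
  → #6775b2
20% shade:
  R: 87 + 0.2×(0−87) = 87 − 17.4 = 69.6 → 70
  G: 109 + 0.2×(0−109) = 109 − 21.8 = 87.2 → 87
  B: 212 − 42.4 = 169.6 → 170
  → #4657aa

#6775b2, #4657aa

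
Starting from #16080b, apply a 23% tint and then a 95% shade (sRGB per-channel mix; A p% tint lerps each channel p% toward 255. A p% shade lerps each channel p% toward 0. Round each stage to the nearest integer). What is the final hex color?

#16080b is rgb(22, 8, 11).
Per channel, c → c + 0.23(255 − c):
  R: 22 + 53.59 = 75.59 → 76
  G: 8 + 0.23×(255−8) = 8 + 56.81 = 64.81 → 65
  B: 11 + 0.23×(255−11) = 11 + 56.12 = 67.12 → 67
After the tint: rgb(76, 65, 67) = #4c4143.
Per channel, c → c + 0.95(0 − c):
  R: 76 + 0.95×(0−76) = 76 − 72.2 = 3.8 → 4
  G: 65 − 61.75 = 3.25 → 3
  B: 67 + 0.95×(0−67) = 67 − 63.65 = 3.35 → 3
rgb(4, 3, 3) = #040303.

#040303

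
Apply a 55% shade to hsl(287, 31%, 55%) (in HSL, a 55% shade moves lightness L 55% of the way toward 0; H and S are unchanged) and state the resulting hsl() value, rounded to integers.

hsl(287, 31%, 25%)

L moves 55% from 55 toward 0: 55 − 30.25 = 24.75 → 25.
H and S are unchanged.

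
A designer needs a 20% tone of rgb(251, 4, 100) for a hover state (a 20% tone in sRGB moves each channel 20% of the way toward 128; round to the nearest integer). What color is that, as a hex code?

#E21D6A

A 20% tone moves each channel 20% toward 128:
  R: 251 + 0.2×(128−251) = 251 − 24.6 = 226.4 → 226
  G: 4 + 0.2×(128−4) = 4 + 24.8 = 28.8 → 29
  B: 100 + 0.2×(128−100) = 100 + 5.6 = 105.6 → 106
rgb(226, 29, 106) = #E21D6A.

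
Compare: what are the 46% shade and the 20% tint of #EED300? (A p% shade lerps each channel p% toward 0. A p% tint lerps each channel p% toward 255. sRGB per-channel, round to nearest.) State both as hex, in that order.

#EED300 is rgb(238, 211, 0).
46% shade:
  R: 238 + 0.46×(0−238) = 238 − 109.48 = 128.52 → 129
  G: 211 + 0.46×(0−211) = 211 − 97.06 = 113.94 → 114
  B: 0 + 0.46×(0−0) = 0 + 0 = 0 → 0
  → #817200
20% tint:
  R: 238 + 3.4 = 241.4 → 241
  G: 211 + 8.8 = 219.8 → 220
  B: 0 + 0.2×(255−0) = 0 + 51 = 51 → 51
  → #F1DC33

#817200, #F1DC33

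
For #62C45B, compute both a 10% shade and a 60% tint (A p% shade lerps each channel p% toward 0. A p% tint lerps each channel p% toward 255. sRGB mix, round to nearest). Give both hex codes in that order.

#58B052, #C0E7BD

#62C45B is rgb(98, 196, 91).
10% shade:
  R: 98 + 0.1×(0−98) = 98 − 9.8 = 88.2 → 88
  G: 196 + 0.1×(0−196) = 196 − 19.6 = 176.4 → 176
  B: 91 − 9.1 = 81.9 → 82
  → #58B052
60% tint:
  R: 98 + 0.6×(255−98) = 98 + 94.2 = 192.2 → 192
  G: 196 + 35.4 = 231.4 → 231
  B: 91 + 0.6×(255−91) = 91 + 98.4 = 189.4 → 189
  → #C0E7BD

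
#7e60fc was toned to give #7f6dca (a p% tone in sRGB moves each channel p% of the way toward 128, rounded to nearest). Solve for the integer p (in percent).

#7e60fc is rgb(126, 96, 252); #7f6dca is rgb(127, 109, 202).
On the B channel (widest range): 202 ≈ 252 + (p/100)(128 − 252), so p ≈ 100×(202 − 252)/(128 − 252) = -5000/-124 = 40.32.
p = 40 reproduces all three channels after rounding.

40%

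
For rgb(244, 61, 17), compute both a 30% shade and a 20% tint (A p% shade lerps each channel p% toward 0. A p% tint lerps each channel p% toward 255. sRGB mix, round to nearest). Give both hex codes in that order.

30% shade:
  R: 244 + 0.3×(0−244) = 244 − 73.2 = 170.8 → 171
  G: 61 + 0.3×(0−61) = 61 − 18.3 = 42.7 → 43
  B: 17 + 0.3×(0−17) = 17 − 5.1 = 11.9 → 12
  → #AB2B0C
20% tint:
  R: 244 + 2.2 = 246.2 → 246
  G: 61 + 0.2×(255−61) = 61 + 38.8 = 99.8 → 100
  B: 17 + 0.2×(255−17) = 17 + 47.6 = 64.6 → 65
  → #F66441

#AB2B0C, #F66441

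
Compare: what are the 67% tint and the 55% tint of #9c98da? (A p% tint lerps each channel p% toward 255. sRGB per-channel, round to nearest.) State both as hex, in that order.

#deddf3, #d2d1ee

#9c98da is rgb(156, 152, 218).
67% tint:
  R: 156 + 0.67×(255−156) = 156 + 66.33 = 222.33 → 222
  G: 152 + 69.01 = 221.01 → 221
  B: 218 + 0.67×(255−218) = 218 + 24.79 = 242.79 → 243
  → #deddf3
55% tint:
  R: 156 + 54.45 = 210.45 → 210
  G: 152 + 56.65 = 208.65 → 209
  B: 218 + 20.35 = 238.35 → 238
  → #d2d1ee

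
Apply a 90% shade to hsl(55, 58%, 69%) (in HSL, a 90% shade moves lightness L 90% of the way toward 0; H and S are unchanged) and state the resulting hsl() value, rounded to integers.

L moves 90% from 69 toward 0: 69 − 62.1 = 6.9 → 7.
H and S are unchanged.

hsl(55, 58%, 7%)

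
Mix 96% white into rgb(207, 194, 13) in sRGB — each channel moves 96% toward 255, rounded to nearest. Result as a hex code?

#FDFDF5

Lerp each channel 96% toward 255:
  R: 207 + 0.96×(255−207) = 207 + 46.08 = 253.08 → 253
  G: 194 + 58.56 = 252.56 → 253
  B: 13 + 232.32 = 245.32 → 245
rgb(253, 253, 245) = #FDFDF5.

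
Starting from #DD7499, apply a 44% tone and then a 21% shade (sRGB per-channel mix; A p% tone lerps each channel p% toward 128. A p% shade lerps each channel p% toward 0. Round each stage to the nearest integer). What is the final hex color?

#8E6070

#DD7499 is rgb(221, 116, 153).
A 44% tone moves each channel 44% toward 128:
  R: 221 + 0.44×(128−221) = 221 − 40.92 = 180.08 → 180
  G: 116 + 5.28 = 121.28 → 121
  B: 153 + 0.44×(128−153) = 153 − 11 = 142 → 142
After the tone: rgb(180, 121, 142) = #B4798E.
Per channel, c → c + 0.21(0 − c):
  R: 180 − 37.8 = 142.2 → 142
  G: 121 − 25.41 = 95.59 → 96
  B: 142 + 0.21×(0−142) = 142 − 29.82 = 112.18 → 112
rgb(142, 96, 112) = #8E6070.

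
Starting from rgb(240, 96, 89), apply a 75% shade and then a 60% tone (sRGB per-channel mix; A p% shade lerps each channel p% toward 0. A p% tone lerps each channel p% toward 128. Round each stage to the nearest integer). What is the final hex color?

A 75% shade moves each channel 75% toward 0:
  R: 240 + 0.75×(0−240) = 240 − 180 = 60 → 60
  G: 96 + 0.75×(0−96) = 96 − 72 = 24 → 24
  B: 89 + 0.75×(0−89) = 89 − 66.75 = 22.25 → 22
After the shade: rgb(60, 24, 22) = #3C1816.
Per channel, c → c + 0.6(128 − c):
  R: 60 + 0.6×(128−60) = 60 + 40.8 = 100.8 → 101
  G: 24 + 62.4 = 86.4 → 86
  B: 22 + 63.6 = 85.6 → 86
rgb(101, 86, 86) = #655656.

#655656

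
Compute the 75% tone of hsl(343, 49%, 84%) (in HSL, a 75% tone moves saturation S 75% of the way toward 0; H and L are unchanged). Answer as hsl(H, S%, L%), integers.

S moves 75% from 49 toward 0: 49 − 36.75 = 12.25 → 12.
H and L are unchanged.

hsl(343, 12%, 84%)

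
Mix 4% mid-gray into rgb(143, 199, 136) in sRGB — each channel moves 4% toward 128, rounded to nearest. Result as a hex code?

#8ec488

Lerp each channel 4% toward 128:
  R: 143 − 0.6 = 142.4 → 142
  G: 199 − 2.84 = 196.16 → 196
  B: 136 + 0.04×(128−136) = 136 − 0.32 = 135.68 → 136
rgb(142, 196, 136) = #8ec488.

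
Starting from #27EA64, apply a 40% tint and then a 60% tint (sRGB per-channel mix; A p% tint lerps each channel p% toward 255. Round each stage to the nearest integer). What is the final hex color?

#27EA64 is rgb(39, 234, 100).
A 40% tint moves each channel 40% toward 255:
  R: 39 + 0.4×(255−39) = 39 + 86.4 = 125.4 → 125
  G: 234 + 0.4×(255−234) = 234 + 8.4 = 242.4 → 242
  B: 100 + 62 = 162 → 162
After the tint: rgb(125, 242, 162) = #7DF2A2.
Per channel, c → c + 0.6(255 − c):
  R: 125 + 0.6×(255−125) = 125 + 78 = 203 → 203
  G: 242 + 0.6×(255−242) = 242 + 7.8 = 249.8 → 250
  B: 162 + 55.8 = 217.8 → 218
rgb(203, 250, 218) = #CBFADA.

#CBFADA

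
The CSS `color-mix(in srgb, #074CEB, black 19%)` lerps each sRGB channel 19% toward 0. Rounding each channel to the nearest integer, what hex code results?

#063EBE

#074CEB is rgb(7, 76, 235).
Per channel, c → c + 0.19(0 − c):
  R: 7 + 0.19×(0−7) = 7 − 1.33 = 5.67 → 6
  G: 76 − 14.44 = 61.56 → 62
  B: 235 − 44.65 = 190.35 → 190
rgb(6, 62, 190) = #063EBE.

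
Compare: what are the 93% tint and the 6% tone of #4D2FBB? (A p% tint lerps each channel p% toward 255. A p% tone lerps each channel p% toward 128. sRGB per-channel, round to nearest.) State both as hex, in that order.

#F3F0FA, #5034B7

#4D2FBB is rgb(77, 47, 187).
93% tint:
  R: 77 + 0.93×(255−77) = 77 + 165.54 = 242.54 → 243
  G: 47 + 193.44 = 240.44 → 240
  B: 187 + 63.24 = 250.24 → 250
  → #F3F0FA
6% tone:
  R: 77 + 0.06×(128−77) = 77 + 3.06 = 80.06 → 80
  G: 47 + 0.06×(128−47) = 47 + 4.86 = 51.86 → 52
  B: 187 − 3.54 = 183.46 → 183
  → #5034B7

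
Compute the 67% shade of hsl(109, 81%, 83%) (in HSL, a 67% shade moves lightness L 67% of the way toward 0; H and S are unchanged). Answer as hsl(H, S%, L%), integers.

hsl(109, 81%, 27%)

L moves 67% from 83 toward 0: 83 − 55.61 = 27.39 → 27.
H and S are unchanged.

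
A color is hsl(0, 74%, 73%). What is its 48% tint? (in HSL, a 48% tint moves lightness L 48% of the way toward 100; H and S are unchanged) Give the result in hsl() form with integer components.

hsl(0, 74%, 86%)

L moves 48% from 73 toward 100: 73 + 12.96 = 85.96 → 86.
H and S are unchanged.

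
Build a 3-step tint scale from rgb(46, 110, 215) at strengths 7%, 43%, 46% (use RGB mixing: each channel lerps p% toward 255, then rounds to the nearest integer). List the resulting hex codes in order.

#3D78DA, #88ACE8, #8EB1E9

7%: (46 + 14.63 = 60.63→61, 110 + 10.15 = 120.15→120, 215 + 2.8 = 217.8→218) → #3D78DA
43%: (46 + 89.87 = 135.87→136, 110 + 62.35 = 172.35→172, 215 + 17.2 = 232.2→232) → #88ACE8
46%: (46 + 96.14 = 142.14→142, 110 + 66.7 = 176.7→177, 215 + 18.4 = 233.4→233) → #8EB1E9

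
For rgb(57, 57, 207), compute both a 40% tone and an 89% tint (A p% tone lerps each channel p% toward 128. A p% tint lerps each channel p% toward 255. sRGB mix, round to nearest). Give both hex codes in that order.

#5555AF, #E9E9FA

40% tone:
  R: 57 + 0.4×(128−57) = 57 + 28.4 = 85.4 → 85
  G: 57 + 28.4 = 85.4 → 85
  B: 207 − 31.6 = 175.4 → 175
  → #5555AF
89% tint:
  R: 57 + 176.22 = 233.22 → 233
  G: 57 + 0.89×(255−57) = 57 + 176.22 = 233.22 → 233
  B: 207 + 0.89×(255−207) = 207 + 42.72 = 249.72 → 250
  → #E9E9FA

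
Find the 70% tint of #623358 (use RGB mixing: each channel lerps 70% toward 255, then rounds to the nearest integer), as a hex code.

#623358 is rgb(98, 51, 88).
Lerp each channel 70% toward 255:
  R: 98 + 0.7×(255−98) = 98 + 109.9 = 207.9 → 208
  G: 51 + 142.8 = 193.8 → 194
  B: 88 + 116.9 = 204.9 → 205
rgb(208, 194, 205) = #D0C2CD.

#D0C2CD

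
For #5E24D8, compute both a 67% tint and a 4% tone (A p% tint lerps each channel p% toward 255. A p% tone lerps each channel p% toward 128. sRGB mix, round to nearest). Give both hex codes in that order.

#5E24D8 is rgb(94, 36, 216).
67% tint:
  R: 94 + 107.87 = 201.87 → 202
  G: 36 + 146.73 = 182.73 → 183
  B: 216 + 0.67×(255−216) = 216 + 26.13 = 242.13 → 242
  → #CAB7F2
4% tone:
  R: 94 + 0.04×(128−94) = 94 + 1.36 = 95.36 → 95
  G: 36 + 3.68 = 39.68 → 40
  B: 216 − 3.52 = 212.48 → 212
  → #5F28D4

#CAB7F2, #5F28D4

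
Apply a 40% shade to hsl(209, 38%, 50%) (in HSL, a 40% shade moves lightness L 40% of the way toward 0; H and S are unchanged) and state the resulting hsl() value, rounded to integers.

L moves 40% from 50 toward 0: 50 − 20 = 30 → 30.
H and S are unchanged.

hsl(209, 38%, 30%)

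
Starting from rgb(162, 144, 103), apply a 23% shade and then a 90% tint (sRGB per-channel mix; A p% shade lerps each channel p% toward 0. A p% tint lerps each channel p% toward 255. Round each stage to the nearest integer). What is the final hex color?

Per channel, c → c + 0.23(0 − c):
  R: 162 − 37.26 = 124.74 → 125
  G: 144 + 0.23×(0−144) = 144 − 33.12 = 110.88 → 111
  B: 103 + 0.23×(0−103) = 103 − 23.69 = 79.31 → 79
After the shade: rgb(125, 111, 79) = #7D6F4F.
A 90% tint moves each channel 90% toward 255:
  R: 125 + 0.9×(255−125) = 125 + 117 = 242 → 242
  G: 111 + 129.6 = 240.6 → 241
  B: 79 + 158.4 = 237.4 → 237
rgb(242, 241, 237) = #F2F1ED.

#F2F1ED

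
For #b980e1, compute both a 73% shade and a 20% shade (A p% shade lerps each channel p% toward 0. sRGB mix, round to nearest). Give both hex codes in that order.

#32233d, #9466b4

#b980e1 is rgb(185, 128, 225).
73% shade:
  R: 185 + 0.73×(0−185) = 185 − 135.05 = 49.95 → 50
  G: 128 + 0.73×(0−128) = 128 − 93.44 = 34.56 → 35
  B: 225 + 0.73×(0−225) = 225 − 164.25 = 60.75 → 61
  → #32233d
20% shade:
  R: 185 − 37 = 148 → 148
  G: 128 + 0.2×(0−128) = 128 − 25.6 = 102.4 → 102
  B: 225 + 0.2×(0−225) = 225 − 45 = 180 → 180
  → #9466b4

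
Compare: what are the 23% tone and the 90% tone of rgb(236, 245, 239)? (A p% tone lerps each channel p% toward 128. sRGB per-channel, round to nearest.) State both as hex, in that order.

23% tone:
  R: 236 + 0.23×(128−236) = 236 − 24.84 = 211.16 → 211
  G: 245 − 26.91 = 218.09 → 218
  B: 239 + 0.23×(128−239) = 239 − 25.53 = 213.47 → 213
  → #D3DAD5
90% tone:
  R: 236 + 0.9×(128−236) = 236 − 97.2 = 138.8 → 139
  G: 245 + 0.9×(128−245) = 245 − 105.3 = 139.7 → 140
  B: 239 + 0.9×(128−239) = 239 − 99.9 = 139.1 → 139
  → #8B8C8B

#D3DAD5, #8B8C8B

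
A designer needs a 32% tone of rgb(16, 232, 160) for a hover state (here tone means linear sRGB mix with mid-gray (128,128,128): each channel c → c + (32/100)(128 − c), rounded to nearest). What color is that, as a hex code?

A 32% tone moves each channel 32% toward 128:
  R: 16 + 35.84 = 51.84 → 52
  G: 232 + 0.32×(128−232) = 232 − 33.28 = 198.72 → 199
  B: 160 + 0.32×(128−160) = 160 − 10.24 = 149.76 → 150
rgb(52, 199, 150) = #34c796.

#34c796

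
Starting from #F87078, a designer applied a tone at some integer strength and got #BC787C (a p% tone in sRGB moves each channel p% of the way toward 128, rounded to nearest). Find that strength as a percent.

50%

#F87078 is rgb(248, 112, 120); #BC787C is rgb(188, 120, 124).
On the R channel (widest range): 188 ≈ 248 + (p/100)(128 − 248), so p ≈ 100×(188 − 248)/(128 − 248) = -6000/-120 = 50.00.
p = 50 reproduces all three channels after rounding.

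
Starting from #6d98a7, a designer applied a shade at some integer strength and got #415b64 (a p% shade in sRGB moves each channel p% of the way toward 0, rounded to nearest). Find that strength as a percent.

#6d98a7 is rgb(109, 152, 167); #415b64 is rgb(65, 91, 100).
On the B channel (widest range): 100 ≈ 167 + (p/100)(0 − 167), so p ≈ 100×(100 − 167)/(0 − 167) = -6700/-167 = 40.12.
p = 40 reproduces all three channels after rounding.

40%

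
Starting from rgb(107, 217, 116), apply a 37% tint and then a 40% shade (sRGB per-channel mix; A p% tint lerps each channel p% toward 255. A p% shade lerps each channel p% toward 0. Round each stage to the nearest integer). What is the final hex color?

#618B64

A 37% tint moves each channel 37% toward 255:
  R: 107 + 0.37×(255−107) = 107 + 54.76 = 161.76 → 162
  G: 217 + 14.06 = 231.06 → 231
  B: 116 + 0.37×(255−116) = 116 + 51.43 = 167.43 → 167
After the tint: rgb(162, 231, 167) = #A2E7A7.
Per channel, c → c + 0.4(0 − c):
  R: 162 + 0.4×(0−162) = 162 − 64.8 = 97.2 → 97
  G: 231 + 0.4×(0−231) = 231 − 92.4 = 138.6 → 139
  B: 167 − 66.8 = 100.2 → 100
rgb(97, 139, 100) = #618B64.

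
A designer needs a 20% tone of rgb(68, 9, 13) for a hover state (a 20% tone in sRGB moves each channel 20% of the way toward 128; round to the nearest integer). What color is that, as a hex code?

#502124

Per channel, c → c + 0.2(128 − c):
  R: 68 + 0.2×(128−68) = 68 + 12 = 80 → 80
  G: 9 + 0.2×(128−9) = 9 + 23.8 = 32.8 → 33
  B: 13 + 0.2×(128−13) = 13 + 23 = 36 → 36
rgb(80, 33, 36) = #502124.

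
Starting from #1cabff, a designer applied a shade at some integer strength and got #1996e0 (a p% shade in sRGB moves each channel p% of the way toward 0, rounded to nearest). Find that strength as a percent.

12%

#1cabff is rgb(28, 171, 255); #1996e0 is rgb(25, 150, 224).
On the B channel (widest range): 224 ≈ 255 + (p/100)(0 − 255), so p ≈ 100×(224 − 255)/(0 − 255) = -3100/-255 = 12.16.
p = 12 reproduces all three channels after rounding.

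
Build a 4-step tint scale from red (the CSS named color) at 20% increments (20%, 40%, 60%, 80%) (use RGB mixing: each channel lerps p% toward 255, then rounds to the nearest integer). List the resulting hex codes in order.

CSS red is rgb(255, 0, 0).
20%: (255→255, 0 + 51 = 51→51, 0 + 51 = 51→51) → #FF3333
40%: (255→255, 0 + 102 = 102→102, 0 + 102 = 102→102) → #FF6666
60%: (255→255, 0 + 153 = 153→153, 0 + 153 = 153→153) → #FF9999
80%: (255→255, 0 + 204 = 204→204, 0 + 204 = 204→204) → #FFCCCC

#FF3333, #FF6666, #FF9999, #FFCCCC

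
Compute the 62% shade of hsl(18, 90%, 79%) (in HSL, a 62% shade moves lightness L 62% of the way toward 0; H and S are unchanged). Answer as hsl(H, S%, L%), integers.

L moves 62% from 79 toward 0: 79 − 48.98 = 30.02 → 30.
H and S are unchanged.

hsl(18, 90%, 30%)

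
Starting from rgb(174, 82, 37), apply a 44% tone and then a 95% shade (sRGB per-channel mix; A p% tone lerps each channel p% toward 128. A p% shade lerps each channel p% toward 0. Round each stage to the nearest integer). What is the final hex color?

#080504

Lerp each channel 44% toward 128:
  R: 174 + 0.44×(128−174) = 174 − 20.24 = 153.76 → 154
  G: 82 + 0.44×(128−82) = 82 + 20.24 = 102.24 → 102
  B: 37 + 0.44×(128−37) = 37 + 40.04 = 77.04 → 77
After the tone: rgb(154, 102, 77) = #9a664d.
Lerp each channel 95% toward 0:
  R: 154 + 0.95×(0−154) = 154 − 146.3 = 7.7 → 8
  G: 102 + 0.95×(0−102) = 102 − 96.9 = 5.1 → 5
  B: 77 + 0.95×(0−77) = 77 − 73.15 = 3.85 → 4
rgb(8, 5, 4) = #080504.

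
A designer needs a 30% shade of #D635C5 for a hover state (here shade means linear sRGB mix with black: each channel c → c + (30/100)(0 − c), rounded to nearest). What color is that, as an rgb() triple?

rgb(150, 37, 138)

#D635C5 is rgb(214, 53, 197).
Lerp each channel 30% toward 0:
  R: 214 + 0.3×(0−214) = 214 − 64.2 = 149.8 → 150
  G: 53 − 15.9 = 37.1 → 37
  B: 197 + 0.3×(0−197) = 197 − 59.1 = 137.9 → 138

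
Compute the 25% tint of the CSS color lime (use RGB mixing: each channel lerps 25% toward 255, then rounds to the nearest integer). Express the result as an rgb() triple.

rgb(64, 255, 64)

CSS lime is rgb(0, 255, 0).
A 25% tint moves each channel 25% toward 255:
  R: 0 + 0.25×(255−0) = 0 + 63.75 = 63.75 → 64
  G: 255 + 0 = 255 → 255
  B: 0 + 0.25×(255−0) = 0 + 63.75 = 63.75 → 64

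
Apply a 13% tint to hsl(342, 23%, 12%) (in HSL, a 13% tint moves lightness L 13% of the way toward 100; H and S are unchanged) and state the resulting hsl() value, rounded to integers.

hsl(342, 23%, 23%)

L moves 13% from 12 toward 100: 12 + 11.44 = 23.44 → 23.
H and S are unchanged.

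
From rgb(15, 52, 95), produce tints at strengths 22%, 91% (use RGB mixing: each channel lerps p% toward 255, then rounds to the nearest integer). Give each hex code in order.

22%: (15 + 52.8 = 67.8→68, 52 + 44.66 = 96.66→97, 95 + 35.2 = 130.2→130) → #446182
91%: (15 + 218.4 = 233.4→233, 52 + 184.73 = 236.73→237, 95 + 145.6 = 240.6→241) → #E9EDF1

#446182, #E9EDF1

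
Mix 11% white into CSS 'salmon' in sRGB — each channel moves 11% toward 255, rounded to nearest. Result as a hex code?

CSS salmon is rgb(250, 128, 114).
An 11% tint moves each channel 11% toward 255:
  R: 250 + 0.11×(255−250) = 250 + 0.55 = 250.55 → 251
  G: 128 + 0.11×(255−128) = 128 + 13.97 = 141.97 → 142
  B: 114 + 0.11×(255−114) = 114 + 15.51 = 129.51 → 130
rgb(251, 142, 130) = #fb8e82.

#fb8e82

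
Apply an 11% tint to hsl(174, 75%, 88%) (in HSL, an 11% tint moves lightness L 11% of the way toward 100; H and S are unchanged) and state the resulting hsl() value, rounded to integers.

L moves 11% from 88 toward 100: 88 + 1.32 = 89.32 → 89.
H and S are unchanged.

hsl(174, 75%, 89%)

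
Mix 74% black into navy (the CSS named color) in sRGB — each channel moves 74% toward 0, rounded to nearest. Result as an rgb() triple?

rgb(0, 0, 33)

CSS navy is rgb(0, 0, 128).
A 74% shade moves each channel 74% toward 0:
  R: 0 + 0 = 0 → 0
  G: 0 + 0 = 0 → 0
  B: 128 + 0.74×(0−128) = 128 − 94.72 = 33.28 → 33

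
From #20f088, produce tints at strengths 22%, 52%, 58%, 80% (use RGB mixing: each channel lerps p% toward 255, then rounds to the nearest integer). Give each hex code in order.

#20f088 is rgb(32, 240, 136).
22%: (32 + 49.06 = 81.06→81, 240 + 3.3 = 243.3→243, 136 + 26.18 = 162.18→162) → #51f3a2
52%: (32 + 115.96 = 147.96→148, 240 + 7.8 = 247.8→248, 136 + 61.88 = 197.88→198) → #94f8c6
58%: (32 + 129.34 = 161.34→161, 240 + 8.7 = 248.7→249, 136 + 69.02 = 205.02→205) → #a1f9cd
80%: (32 + 178.4 = 210.4→210, 240 + 12 = 252→252, 136 + 95.2 = 231.2→231) → #d2fce7

#51f3a2, #94f8c6, #a1f9cd, #d2fce7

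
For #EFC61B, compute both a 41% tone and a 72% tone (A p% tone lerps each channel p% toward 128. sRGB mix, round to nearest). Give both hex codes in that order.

#C1A944, #9F9464

#EFC61B is rgb(239, 198, 27).
41% tone:
  R: 239 + 0.41×(128−239) = 239 − 45.51 = 193.49 → 193
  G: 198 + 0.41×(128−198) = 198 − 28.7 = 169.3 → 169
  B: 27 + 0.41×(128−27) = 27 + 41.41 = 68.41 → 68
  → #C1A944
72% tone:
  R: 239 − 79.92 = 159.08 → 159
  G: 198 + 0.72×(128−198) = 198 − 50.4 = 147.6 → 148
  B: 27 + 0.72×(128−27) = 27 + 72.72 = 99.72 → 100
  → #9F9464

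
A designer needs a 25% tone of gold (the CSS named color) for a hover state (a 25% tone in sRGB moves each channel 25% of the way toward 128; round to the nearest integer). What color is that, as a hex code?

CSS gold is rgb(255, 215, 0).
Lerp each channel 25% toward 128:
  R: 255 + 0.25×(128−255) = 255 − 31.75 = 223.25 → 223
  G: 215 + 0.25×(128−215) = 215 − 21.75 = 193.25 → 193
  B: 0 + 32 = 32 → 32
rgb(223, 193, 32) = #DFC120.

#DFC120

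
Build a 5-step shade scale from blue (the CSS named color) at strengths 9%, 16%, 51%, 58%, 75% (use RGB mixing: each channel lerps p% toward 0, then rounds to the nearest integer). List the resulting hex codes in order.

CSS blue is rgb(0, 0, 255).
9%: (0→0, 0→0, 255 − 22.95 = 232.05→232) → #0000E8
16%: (0→0, 0→0, 255 − 40.8 = 214.2→214) → #0000D6
51%: (0→0, 0→0, 255 − 130.05 = 124.95→125) → #00007D
58%: (0→0, 0→0, 255 − 147.9 = 107.1→107) → #00006B
75%: (0→0, 0→0, 255 − 191.25 = 63.75→64) → #000040

#0000E8, #0000D6, #00007D, #00006B, #000040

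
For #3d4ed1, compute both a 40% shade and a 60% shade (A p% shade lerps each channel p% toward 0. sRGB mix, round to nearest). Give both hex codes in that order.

#3d4ed1 is rgb(61, 78, 209).
40% shade:
  R: 61 + 0.4×(0−61) = 61 − 24.4 = 36.6 → 37
  G: 78 − 31.2 = 46.8 → 47
  B: 209 + 0.4×(0−209) = 209 − 83.6 = 125.4 → 125
  → #252f7d
60% shade:
  R: 61 + 0.6×(0−61) = 61 − 36.6 = 24.4 → 24
  G: 78 + 0.6×(0−78) = 78 − 46.8 = 31.2 → 31
  B: 209 + 0.6×(0−209) = 209 − 125.4 = 83.6 → 84
  → #181f54

#252f7d, #181f54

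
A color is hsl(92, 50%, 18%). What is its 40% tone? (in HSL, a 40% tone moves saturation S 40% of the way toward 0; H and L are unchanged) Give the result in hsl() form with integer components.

hsl(92, 30%, 18%)

S moves 40% from 50 toward 0: 50 − 20 = 30 → 30.
H and L are unchanged.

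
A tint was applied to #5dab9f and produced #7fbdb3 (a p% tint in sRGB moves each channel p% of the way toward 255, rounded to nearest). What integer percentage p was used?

21%

#5dab9f is rgb(93, 171, 159); #7fbdb3 is rgb(127, 189, 179).
On the R channel (widest range): 127 ≈ 93 + (p/100)(255 − 93), so p ≈ 100×(127 − 93)/(255 − 93) = 3400/162 = 20.99.
p = 21 reproduces all three channels after rounding.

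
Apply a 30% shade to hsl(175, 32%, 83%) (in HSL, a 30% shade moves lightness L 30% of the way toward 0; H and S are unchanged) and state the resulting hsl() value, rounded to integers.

L moves 30% from 83 toward 0: 83 − 24.9 = 58.1 → 58.
H and S are unchanged.

hsl(175, 32%, 58%)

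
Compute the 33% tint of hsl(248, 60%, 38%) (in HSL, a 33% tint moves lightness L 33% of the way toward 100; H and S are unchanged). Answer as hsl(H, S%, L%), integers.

L moves 33% from 38 toward 100: 38 + 20.46 = 58.46 → 58.
H and S are unchanged.

hsl(248, 60%, 58%)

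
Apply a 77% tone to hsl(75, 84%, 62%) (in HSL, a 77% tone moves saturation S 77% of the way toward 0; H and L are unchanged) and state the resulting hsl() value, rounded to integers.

S moves 77% from 84 toward 0: 84 − 64.68 = 19.32 → 19.
H and L are unchanged.

hsl(75, 19%, 62%)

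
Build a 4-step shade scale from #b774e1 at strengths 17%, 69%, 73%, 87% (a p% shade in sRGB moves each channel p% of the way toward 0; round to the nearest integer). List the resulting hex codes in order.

#9860bb, #392446, #311f3d, #180f1d

#b774e1 is rgb(183, 116, 225).
17%: (183 − 31.11 = 151.89→152, 116 − 19.72 = 96.28→96, 225 − 38.25 = 186.75→187) → #9860bb
69%: (183 − 126.27 = 56.73→57, 116 − 80.04 = 35.96→36, 225 − 155.25 = 69.75→70) → #392446
73%: (183 − 133.59 = 49.41→49, 116 − 84.68 = 31.32→31, 225 − 164.25 = 60.75→61) → #311f3d
87%: (183 − 159.21 = 23.79→24, 116 − 100.92 = 15.08→15, 225 − 195.75 = 29.25→29) → #180f1d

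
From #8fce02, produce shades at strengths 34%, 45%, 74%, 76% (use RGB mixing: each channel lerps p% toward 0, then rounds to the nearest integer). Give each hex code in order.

#5e8801, #4f7101, #253601, #223100

#8fce02 is rgb(143, 206, 2).
34%: (143 − 48.62 = 94.38→94, 206 − 70.04 = 135.96→136, 2 − 0.68 = 1.32→1) → #5e8801
45%: (143 − 64.35 = 78.65→79, 206 − 92.7 = 113.3→113, 2 − 0.9 = 1.1→1) → #4f7101
74%: (143 − 105.82 = 37.18→37, 206 − 152.44 = 53.56→54, 2 − 1.48 = 0.52→1) → #253601
76%: (143 − 108.68 = 34.32→34, 206 − 156.56 = 49.44→49, 2 − 1.52 = 0.48→0) → #223100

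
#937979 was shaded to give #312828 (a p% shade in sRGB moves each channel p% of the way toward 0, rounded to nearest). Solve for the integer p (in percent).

#937979 is rgb(147, 121, 121); #312828 is rgb(49, 40, 40).
On the R channel (widest range): 49 ≈ 147 + (p/100)(0 − 147), so p ≈ 100×(49 − 147)/(0 − 147) = -9800/-147 = 66.67.
p = 67 reproduces all three channels after rounding.

67%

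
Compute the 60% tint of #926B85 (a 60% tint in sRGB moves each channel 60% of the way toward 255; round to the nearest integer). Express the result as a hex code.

#926B85 is rgb(146, 107, 133).
Lerp each channel 60% toward 255:
  R: 146 + 0.6×(255−146) = 146 + 65.4 = 211.4 → 211
  G: 107 + 0.6×(255−107) = 107 + 88.8 = 195.8 → 196
  B: 133 + 73.2 = 206.2 → 206
rgb(211, 196, 206) = #D3C4CE.

#D3C4CE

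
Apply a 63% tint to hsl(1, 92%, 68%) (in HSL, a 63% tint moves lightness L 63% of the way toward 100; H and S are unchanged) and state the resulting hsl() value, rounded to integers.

L moves 63% from 68 toward 100: 68 + 20.16 = 88.16 → 88.
H and S are unchanged.

hsl(1, 92%, 88%)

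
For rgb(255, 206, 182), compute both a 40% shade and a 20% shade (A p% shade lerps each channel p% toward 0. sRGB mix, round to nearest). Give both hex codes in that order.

40% shade:
  R: 255 + 0.4×(0−255) = 255 − 102 = 153 → 153
  G: 206 − 82.4 = 123.6 → 124
  B: 182 + 0.4×(0−182) = 182 − 72.8 = 109.2 → 109
  → #997c6d
20% shade:
  R: 255 − 51 = 204 → 204
  G: 206 + 0.2×(0−206) = 206 − 41.2 = 164.8 → 165
  B: 182 + 0.2×(0−182) = 182 − 36.4 = 145.6 → 146
  → #cca592

#997c6d, #cca592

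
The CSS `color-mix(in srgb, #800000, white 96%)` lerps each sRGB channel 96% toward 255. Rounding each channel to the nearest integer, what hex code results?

#800000 is rgb(128, 0, 0).
A 96% tint moves each channel 96% toward 255:
  R: 128 + 121.92 = 249.92 → 250
  G: 0 + 244.8 = 244.8 → 245
  B: 0 + 0.96×(255−0) = 0 + 244.8 = 244.8 → 245
rgb(250, 245, 245) = #faf5f5.

#faf5f5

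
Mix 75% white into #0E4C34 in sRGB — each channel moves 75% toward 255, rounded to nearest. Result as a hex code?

#0E4C34 is rgb(14, 76, 52).
A 75% tint moves each channel 75% toward 255:
  R: 14 + 0.75×(255−14) = 14 + 180.75 = 194.75 → 195
  G: 76 + 0.75×(255−76) = 76 + 134.25 = 210.25 → 210
  B: 52 + 0.75×(255−52) = 52 + 152.25 = 204.25 → 204
rgb(195, 210, 204) = #C3D2CC.

#C3D2CC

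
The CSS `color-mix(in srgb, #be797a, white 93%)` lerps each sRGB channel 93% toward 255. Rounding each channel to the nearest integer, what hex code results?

#faf6f6

#be797a is rgb(190, 121, 122).
Per channel, c → c + 0.93(255 − c):
  R: 190 + 0.93×(255−190) = 190 + 60.45 = 250.45 → 250
  G: 121 + 0.93×(255−121) = 121 + 124.62 = 245.62 → 246
  B: 122 + 0.93×(255−122) = 122 + 123.69 = 245.69 → 246
rgb(250, 246, 246) = #faf6f6.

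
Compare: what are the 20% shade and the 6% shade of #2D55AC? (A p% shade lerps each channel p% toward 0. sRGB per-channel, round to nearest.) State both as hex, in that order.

#2D55AC is rgb(45, 85, 172).
20% shade:
  R: 45 + 0.2×(0−45) = 45 − 9 = 36 → 36
  G: 85 + 0.2×(0−85) = 85 − 17 = 68 → 68
  B: 172 + 0.2×(0−172) = 172 − 34.4 = 137.6 → 138
  → #24448A
6% shade:
  R: 45 + 0.06×(0−45) = 45 − 2.7 = 42.3 → 42
  G: 85 + 0.06×(0−85) = 85 − 5.1 = 79.9 → 80
  B: 172 + 0.06×(0−172) = 172 − 10.32 = 161.68 → 162
  → #2A50A2

#24448A, #2A50A2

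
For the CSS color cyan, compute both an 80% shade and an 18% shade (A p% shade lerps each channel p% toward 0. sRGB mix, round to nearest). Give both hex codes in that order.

#003333, #00d1d1

CSS cyan is rgb(0, 255, 255).
80% shade:
  R: 0 + 0 = 0 → 0
  G: 255 + 0.8×(0−255) = 255 − 204 = 51 → 51
  B: 255 − 204 = 51 → 51
  → #003333
18% shade:
  R: 0 + 0.18×(0−0) = 0 + 0 = 0 → 0
  G: 255 − 45.9 = 209.1 → 209
  B: 255 − 45.9 = 209.1 → 209
  → #00d1d1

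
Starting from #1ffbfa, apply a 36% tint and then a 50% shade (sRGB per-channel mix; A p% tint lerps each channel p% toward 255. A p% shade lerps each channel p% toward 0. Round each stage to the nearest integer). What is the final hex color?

#1ffbfa is rgb(31, 251, 250).
Per channel, c → c + 0.36(255 − c):
  R: 31 + 80.64 = 111.64 → 112
  G: 251 + 0.36×(255−251) = 251 + 1.44 = 252.44 → 252
  B: 250 + 0.36×(255−250) = 250 + 1.8 = 251.8 → 252
After the tint: rgb(112, 252, 252) = #70fcfc.
Lerp each channel 50% toward 0:
  R: 112 − 56 = 56 → 56
  G: 252 − 126 = 126 → 126
  B: 252 + 0.5×(0−252) = 252 − 126 = 126 → 126
rgb(56, 126, 126) = #387e7e.

#387e7e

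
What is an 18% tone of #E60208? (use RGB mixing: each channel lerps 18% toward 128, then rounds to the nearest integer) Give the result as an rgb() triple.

#E60208 is rgb(230, 2, 8).
Lerp each channel 18% toward 128:
  R: 230 − 18.36 = 211.64 → 212
  G: 2 + 0.18×(128−2) = 2 + 22.68 = 24.68 → 25
  B: 8 + 0.18×(128−8) = 8 + 21.6 = 29.6 → 30

rgb(212, 25, 30)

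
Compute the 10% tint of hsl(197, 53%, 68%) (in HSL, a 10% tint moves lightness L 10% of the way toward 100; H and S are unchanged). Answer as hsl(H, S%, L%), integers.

L moves 10% from 68 toward 100: 68 + 3.2 = 71.2 → 71.
H and S are unchanged.

hsl(197, 53%, 71%)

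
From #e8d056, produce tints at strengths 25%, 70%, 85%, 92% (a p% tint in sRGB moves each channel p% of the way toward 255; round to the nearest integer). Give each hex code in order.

#eedc80, #f8f1cc, #fcf8e6, #fdfbf1

#e8d056 is rgb(232, 208, 86).
25%: (232 + 5.75 = 237.75→238, 208 + 11.75 = 219.75→220, 86 + 42.25 = 128.25→128) → #eedc80
70%: (232 + 16.1 = 248.1→248, 208 + 32.9 = 240.9→241, 86 + 118.3 = 204.3→204) → #f8f1cc
85%: (232 + 19.55 = 251.55→252, 208 + 39.95 = 247.95→248, 86 + 143.65 = 229.65→230) → #fcf8e6
92%: (232 + 21.16 = 253.16→253, 208 + 43.24 = 251.24→251, 86 + 155.48 = 241.48→241) → #fdfbf1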